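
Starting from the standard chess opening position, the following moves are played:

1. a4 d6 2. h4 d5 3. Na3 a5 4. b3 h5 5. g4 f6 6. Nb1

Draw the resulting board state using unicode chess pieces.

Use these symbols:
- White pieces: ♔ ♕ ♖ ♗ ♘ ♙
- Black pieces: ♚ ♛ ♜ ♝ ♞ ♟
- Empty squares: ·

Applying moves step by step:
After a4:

♜ ♞ ♝ ♛ ♚ ♝ ♞ ♜
♟ ♟ ♟ ♟ ♟ ♟ ♟ ♟
· · · · · · · ·
· · · · · · · ·
♙ · · · · · · ·
· · · · · · · ·
· ♙ ♙ ♙ ♙ ♙ ♙ ♙
♖ ♘ ♗ ♕ ♔ ♗ ♘ ♖


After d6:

♜ ♞ ♝ ♛ ♚ ♝ ♞ ♜
♟ ♟ ♟ · ♟ ♟ ♟ ♟
· · · ♟ · · · ·
· · · · · · · ·
♙ · · · · · · ·
· · · · · · · ·
· ♙ ♙ ♙ ♙ ♙ ♙ ♙
♖ ♘ ♗ ♕ ♔ ♗ ♘ ♖


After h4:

♜ ♞ ♝ ♛ ♚ ♝ ♞ ♜
♟ ♟ ♟ · ♟ ♟ ♟ ♟
· · · ♟ · · · ·
· · · · · · · ·
♙ · · · · · · ♙
· · · · · · · ·
· ♙ ♙ ♙ ♙ ♙ ♙ ·
♖ ♘ ♗ ♕ ♔ ♗ ♘ ♖


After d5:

♜ ♞ ♝ ♛ ♚ ♝ ♞ ♜
♟ ♟ ♟ · ♟ ♟ ♟ ♟
· · · · · · · ·
· · · ♟ · · · ·
♙ · · · · · · ♙
· · · · · · · ·
· ♙ ♙ ♙ ♙ ♙ ♙ ·
♖ ♘ ♗ ♕ ♔ ♗ ♘ ♖


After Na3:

♜ ♞ ♝ ♛ ♚ ♝ ♞ ♜
♟ ♟ ♟ · ♟ ♟ ♟ ♟
· · · · · · · ·
· · · ♟ · · · ·
♙ · · · · · · ♙
♘ · · · · · · ·
· ♙ ♙ ♙ ♙ ♙ ♙ ·
♖ · ♗ ♕ ♔ ♗ ♘ ♖


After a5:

♜ ♞ ♝ ♛ ♚ ♝ ♞ ♜
· ♟ ♟ · ♟ ♟ ♟ ♟
· · · · · · · ·
♟ · · ♟ · · · ·
♙ · · · · · · ♙
♘ · · · · · · ·
· ♙ ♙ ♙ ♙ ♙ ♙ ·
♖ · ♗ ♕ ♔ ♗ ♘ ♖


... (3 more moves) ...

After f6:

♜ ♞ ♝ ♛ ♚ ♝ ♞ ♜
· ♟ ♟ · ♟ · ♟ ·
· · · · · ♟ · ·
♟ · · ♟ · · · ♟
♙ · · · · · ♙ ♙
♘ ♙ · · · · · ·
· · ♙ ♙ ♙ ♙ · ·
♖ · ♗ ♕ ♔ ♗ ♘ ♖


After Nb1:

♜ ♞ ♝ ♛ ♚ ♝ ♞ ♜
· ♟ ♟ · ♟ · ♟ ·
· · · · · ♟ · ·
♟ · · ♟ · · · ♟
♙ · · · · · ♙ ♙
· ♙ · · · · · ·
· · ♙ ♙ ♙ ♙ · ·
♖ ♘ ♗ ♕ ♔ ♗ ♘ ♖



  a b c d e f g h
  ─────────────────
8│♜ ♞ ♝ ♛ ♚ ♝ ♞ ♜│8
7│· ♟ ♟ · ♟ · ♟ ·│7
6│· · · · · ♟ · ·│6
5│♟ · · ♟ · · · ♟│5
4│♙ · · · · · ♙ ♙│4
3│· ♙ · · · · · ·│3
2│· · ♙ ♙ ♙ ♙ · ·│2
1│♖ ♘ ♗ ♕ ♔ ♗ ♘ ♖│1
  ─────────────────
  a b c d e f g h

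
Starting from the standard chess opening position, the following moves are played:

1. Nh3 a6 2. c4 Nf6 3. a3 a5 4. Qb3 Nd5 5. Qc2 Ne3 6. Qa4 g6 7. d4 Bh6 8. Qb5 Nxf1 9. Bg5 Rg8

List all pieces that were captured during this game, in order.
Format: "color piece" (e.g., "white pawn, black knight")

Tracking captures:
  Nxf1: captured white bishop

white bishop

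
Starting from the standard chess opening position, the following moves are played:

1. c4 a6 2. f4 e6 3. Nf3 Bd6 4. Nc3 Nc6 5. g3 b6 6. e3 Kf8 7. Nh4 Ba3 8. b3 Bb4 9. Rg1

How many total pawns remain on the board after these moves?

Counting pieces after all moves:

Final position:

  a b c d e f g h
  ─────────────────
8│♜ · ♝ ♛ · ♚ ♞ ♜│8
7│· · ♟ ♟ · ♟ ♟ ♟│7
6│♟ ♟ ♞ · ♟ · · ·│6
5│· · · · · · · ·│5
4│· ♝ ♙ · · ♙ · ♘│4
3│· ♙ ♘ · ♙ · ♙ ·│3
2│♙ · · ♙ · · · ♙│2
1│♖ · ♗ ♕ ♔ ♗ ♖ ·│1
  ─────────────────
  a b c d e f g h


16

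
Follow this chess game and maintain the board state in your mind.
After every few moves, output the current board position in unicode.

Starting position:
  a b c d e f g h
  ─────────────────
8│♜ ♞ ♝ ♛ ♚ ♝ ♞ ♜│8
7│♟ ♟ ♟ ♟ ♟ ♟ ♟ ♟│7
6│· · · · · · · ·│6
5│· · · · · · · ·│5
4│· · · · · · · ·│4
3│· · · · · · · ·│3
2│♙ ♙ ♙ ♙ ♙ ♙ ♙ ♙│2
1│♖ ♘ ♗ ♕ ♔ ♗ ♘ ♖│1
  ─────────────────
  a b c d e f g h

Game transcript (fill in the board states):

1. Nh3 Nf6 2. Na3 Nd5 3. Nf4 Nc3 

  a b c d e f g h
  ─────────────────
8│♜ ♞ ♝ ♛ ♚ ♝ · ♜│8
7│♟ ♟ ♟ ♟ ♟ ♟ ♟ ♟│7
6│· · · · · · · ·│6
5│· · · · · · · ·│5
4│· · · · · ♘ · ·│4
3│♘ · ♞ · · · · ·│3
2│♙ ♙ ♙ ♙ ♙ ♙ ♙ ♙│2
1│♖ · ♗ ♕ ♔ ♗ · ♖│1
  ─────────────────
  a b c d e f g h

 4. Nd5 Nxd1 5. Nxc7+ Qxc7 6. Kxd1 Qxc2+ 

  a b c d e f g h
  ─────────────────
8│♜ ♞ ♝ · ♚ ♝ · ♜│8
7│♟ ♟ · ♟ ♟ ♟ ♟ ♟│7
6│· · · · · · · ·│6
5│· · · · · · · ·│5
4│· · · · · · · ·│4
3│♘ · · · · · · ·│3
2│♙ ♙ ♛ ♙ ♙ ♙ ♙ ♙│2
1│♖ · ♗ ♔ · ♗ · ♖│1
  ─────────────────
  a b c d e f g h

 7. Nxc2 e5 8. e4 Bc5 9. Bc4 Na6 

  a b c d e f g h
  ─────────────────
8│♜ · ♝ · ♚ · · ♜│8
7│♟ ♟ · ♟ · ♟ ♟ ♟│7
6│♞ · · · · · · ·│6
5│· · ♝ · ♟ · · ·│5
4│· · ♗ · ♙ · · ·│4
3│· · · · · · · ·│3
2│♙ ♙ ♘ ♙ · ♙ ♙ ♙│2
1│♖ · ♗ ♔ · · · ♖│1
  ─────────────────
  a b c d e f g h

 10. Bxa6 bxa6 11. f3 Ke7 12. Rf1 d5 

  a b c d e f g h
  ─────────────────
8│♜ · ♝ · · · · ♜│8
7│♟ · · · ♚ ♟ ♟ ♟│7
6│♟ · · · · · · ·│6
5│· · ♝ ♟ ♟ · · ·│5
4│· · · · ♙ · · ·│4
3│· · · · · ♙ · ·│3
2│♙ ♙ ♘ ♙ · · ♙ ♙│2
1│♖ · ♗ ♔ · ♖ · ·│1
  ─────────────────
  a b c d e f g h

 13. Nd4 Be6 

  a b c d e f g h
  ─────────────────
8│♜ · · · · · · ♜│8
7│♟ · · · ♚ ♟ ♟ ♟│7
6│♟ · · · ♝ · · ·│6
5│· · ♝ ♟ ♟ · · ·│5
4│· · · ♘ ♙ · · ·│4
3│· · · · · ♙ · ·│3
2│♙ ♙ · ♙ · · ♙ ♙│2
1│♖ · ♗ ♔ · ♖ · ·│1
  ─────────────────
  a b c d e f g h


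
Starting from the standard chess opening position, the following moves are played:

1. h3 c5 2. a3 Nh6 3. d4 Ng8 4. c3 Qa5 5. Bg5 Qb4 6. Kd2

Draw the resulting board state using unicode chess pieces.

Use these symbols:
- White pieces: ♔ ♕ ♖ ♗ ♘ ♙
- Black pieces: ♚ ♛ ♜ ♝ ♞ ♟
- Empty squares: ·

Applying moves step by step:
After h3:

♜ ♞ ♝ ♛ ♚ ♝ ♞ ♜
♟ ♟ ♟ ♟ ♟ ♟ ♟ ♟
· · · · · · · ·
· · · · · · · ·
· · · · · · · ·
· · · · · · · ♙
♙ ♙ ♙ ♙ ♙ ♙ ♙ ·
♖ ♘ ♗ ♕ ♔ ♗ ♘ ♖


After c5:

♜ ♞ ♝ ♛ ♚ ♝ ♞ ♜
♟ ♟ · ♟ ♟ ♟ ♟ ♟
· · · · · · · ·
· · ♟ · · · · ·
· · · · · · · ·
· · · · · · · ♙
♙ ♙ ♙ ♙ ♙ ♙ ♙ ·
♖ ♘ ♗ ♕ ♔ ♗ ♘ ♖


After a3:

♜ ♞ ♝ ♛ ♚ ♝ ♞ ♜
♟ ♟ · ♟ ♟ ♟ ♟ ♟
· · · · · · · ·
· · ♟ · · · · ·
· · · · · · · ·
♙ · · · · · · ♙
· ♙ ♙ ♙ ♙ ♙ ♙ ·
♖ ♘ ♗ ♕ ♔ ♗ ♘ ♖


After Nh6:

♜ ♞ ♝ ♛ ♚ ♝ · ♜
♟ ♟ · ♟ ♟ ♟ ♟ ♟
· · · · · · · ♞
· · ♟ · · · · ·
· · · · · · · ·
♙ · · · · · · ♙
· ♙ ♙ ♙ ♙ ♙ ♙ ·
♖ ♘ ♗ ♕ ♔ ♗ ♘ ♖


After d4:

♜ ♞ ♝ ♛ ♚ ♝ · ♜
♟ ♟ · ♟ ♟ ♟ ♟ ♟
· · · · · · · ♞
· · ♟ · · · · ·
· · · ♙ · · · ·
♙ · · · · · · ♙
· ♙ ♙ · ♙ ♙ ♙ ·
♖ ♘ ♗ ♕ ♔ ♗ ♘ ♖


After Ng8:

♜ ♞ ♝ ♛ ♚ ♝ ♞ ♜
♟ ♟ · ♟ ♟ ♟ ♟ ♟
· · · · · · · ·
· · ♟ · · · · ·
· · · ♙ · · · ·
♙ · · · · · · ♙
· ♙ ♙ · ♙ ♙ ♙ ·
♖ ♘ ♗ ♕ ♔ ♗ ♘ ♖


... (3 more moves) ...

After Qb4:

♜ ♞ ♝ · ♚ ♝ ♞ ♜
♟ ♟ · ♟ ♟ ♟ ♟ ♟
· · · · · · · ·
· · ♟ · · · ♗ ·
· ♛ · ♙ · · · ·
♙ · ♙ · · · · ♙
· ♙ · · ♙ ♙ ♙ ·
♖ ♘ · ♕ ♔ ♗ ♘ ♖


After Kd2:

♜ ♞ ♝ · ♚ ♝ ♞ ♜
♟ ♟ · ♟ ♟ ♟ ♟ ♟
· · · · · · · ·
· · ♟ · · · ♗ ·
· ♛ · ♙ · · · ·
♙ · ♙ · · · · ♙
· ♙ · ♔ ♙ ♙ ♙ ·
♖ ♘ · ♕ · ♗ ♘ ♖



  a b c d e f g h
  ─────────────────
8│♜ ♞ ♝ · ♚ ♝ ♞ ♜│8
7│♟ ♟ · ♟ ♟ ♟ ♟ ♟│7
6│· · · · · · · ·│6
5│· · ♟ · · · ♗ ·│5
4│· ♛ · ♙ · · · ·│4
3│♙ · ♙ · · · · ♙│3
2│· ♙ · ♔ ♙ ♙ ♙ ·│2
1│♖ ♘ · ♕ · ♗ ♘ ♖│1
  ─────────────────
  a b c d e f g h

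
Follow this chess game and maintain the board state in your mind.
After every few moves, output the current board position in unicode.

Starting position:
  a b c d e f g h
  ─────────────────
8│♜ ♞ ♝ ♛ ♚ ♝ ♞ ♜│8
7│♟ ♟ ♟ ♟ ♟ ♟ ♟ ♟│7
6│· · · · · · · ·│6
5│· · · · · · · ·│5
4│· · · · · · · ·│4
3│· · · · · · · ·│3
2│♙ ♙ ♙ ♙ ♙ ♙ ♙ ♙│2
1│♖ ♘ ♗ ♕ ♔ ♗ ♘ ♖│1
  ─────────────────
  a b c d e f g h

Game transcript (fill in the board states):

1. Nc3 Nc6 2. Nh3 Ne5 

  a b c d e f g h
  ─────────────────
8│♜ · ♝ ♛ ♚ ♝ ♞ ♜│8
7│♟ ♟ ♟ ♟ ♟ ♟ ♟ ♟│7
6│· · · · · · · ·│6
5│· · · · ♞ · · ·│5
4│· · · · · · · ·│4
3│· · ♘ · · · · ♘│3
2│♙ ♙ ♙ ♙ ♙ ♙ ♙ ♙│2
1│♖ · ♗ ♕ ♔ ♗ · ♖│1
  ─────────────────
  a b c d e f g h

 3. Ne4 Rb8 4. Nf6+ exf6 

  a b c d e f g h
  ─────────────────
8│· ♜ ♝ ♛ ♚ ♝ ♞ ♜│8
7│♟ ♟ ♟ ♟ · ♟ ♟ ♟│7
6│· · · · · ♟ · ·│6
5│· · · · ♞ · · ·│5
4│· · · · · · · ·│4
3│· · · · · · · ♘│3
2│♙ ♙ ♙ ♙ ♙ ♙ ♙ ♙│2
1│♖ · ♗ ♕ ♔ ♗ · ♖│1
  ─────────────────
  a b c d e f g h

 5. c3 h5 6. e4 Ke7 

  a b c d e f g h
  ─────────────────
8│· ♜ ♝ ♛ · ♝ ♞ ♜│8
7│♟ ♟ ♟ ♟ ♚ ♟ ♟ ·│7
6│· · · · · ♟ · ·│6
5│· · · · ♞ · · ♟│5
4│· · · · ♙ · · ·│4
3│· · ♙ · · · · ♘│3
2│♙ ♙ · ♙ · ♙ ♙ ♙│2
1│♖ · ♗ ♕ ♔ ♗ · ♖│1
  ─────────────────
  a b c d e f g h

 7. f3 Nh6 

  a b c d e f g h
  ─────────────────
8│· ♜ ♝ ♛ · ♝ · ♜│8
7│♟ ♟ ♟ ♟ ♚ ♟ ♟ ·│7
6│· · · · · ♟ · ♞│6
5│· · · · ♞ · · ♟│5
4│· · · · ♙ · · ·│4
3│· · ♙ · · ♙ · ♘│3
2│♙ ♙ · ♙ · · ♙ ♙│2
1│♖ · ♗ ♕ ♔ ♗ · ♖│1
  ─────────────────
  a b c d e f g h


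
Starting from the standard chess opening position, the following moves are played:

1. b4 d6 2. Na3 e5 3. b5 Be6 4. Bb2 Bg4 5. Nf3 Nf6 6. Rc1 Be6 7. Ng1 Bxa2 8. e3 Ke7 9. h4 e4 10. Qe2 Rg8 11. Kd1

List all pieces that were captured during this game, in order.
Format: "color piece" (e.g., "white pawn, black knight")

Tracking captures:
  Bxa2: captured white pawn

white pawn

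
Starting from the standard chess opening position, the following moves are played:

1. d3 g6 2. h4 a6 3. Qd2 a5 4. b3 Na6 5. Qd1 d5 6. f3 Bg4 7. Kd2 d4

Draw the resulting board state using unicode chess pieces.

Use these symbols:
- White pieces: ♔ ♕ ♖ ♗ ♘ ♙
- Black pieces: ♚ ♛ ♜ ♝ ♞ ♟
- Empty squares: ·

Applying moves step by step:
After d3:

♜ ♞ ♝ ♛ ♚ ♝ ♞ ♜
♟ ♟ ♟ ♟ ♟ ♟ ♟ ♟
· · · · · · · ·
· · · · · · · ·
· · · · · · · ·
· · · ♙ · · · ·
♙ ♙ ♙ · ♙ ♙ ♙ ♙
♖ ♘ ♗ ♕ ♔ ♗ ♘ ♖


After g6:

♜ ♞ ♝ ♛ ♚ ♝ ♞ ♜
♟ ♟ ♟ ♟ ♟ ♟ · ♟
· · · · · · ♟ ·
· · · · · · · ·
· · · · · · · ·
· · · ♙ · · · ·
♙ ♙ ♙ · ♙ ♙ ♙ ♙
♖ ♘ ♗ ♕ ♔ ♗ ♘ ♖


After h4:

♜ ♞ ♝ ♛ ♚ ♝ ♞ ♜
♟ ♟ ♟ ♟ ♟ ♟ · ♟
· · · · · · ♟ ·
· · · · · · · ·
· · · · · · · ♙
· · · ♙ · · · ·
♙ ♙ ♙ · ♙ ♙ ♙ ·
♖ ♘ ♗ ♕ ♔ ♗ ♘ ♖


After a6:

♜ ♞ ♝ ♛ ♚ ♝ ♞ ♜
· ♟ ♟ ♟ ♟ ♟ · ♟
♟ · · · · · ♟ ·
· · · · · · · ·
· · · · · · · ♙
· · · ♙ · · · ·
♙ ♙ ♙ · ♙ ♙ ♙ ·
♖ ♘ ♗ ♕ ♔ ♗ ♘ ♖


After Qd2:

♜ ♞ ♝ ♛ ♚ ♝ ♞ ♜
· ♟ ♟ ♟ ♟ ♟ · ♟
♟ · · · · · ♟ ·
· · · · · · · ·
· · · · · · · ♙
· · · ♙ · · · ·
♙ ♙ ♙ ♕ ♙ ♙ ♙ ·
♖ ♘ ♗ · ♔ ♗ ♘ ♖


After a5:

♜ ♞ ♝ ♛ ♚ ♝ ♞ ♜
· ♟ ♟ ♟ ♟ ♟ · ♟
· · · · · · ♟ ·
♟ · · · · · · ·
· · · · · · · ♙
· · · ♙ · · · ·
♙ ♙ ♙ ♕ ♙ ♙ ♙ ·
♖ ♘ ♗ · ♔ ♗ ♘ ♖


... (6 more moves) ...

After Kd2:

♜ · · ♛ ♚ ♝ ♞ ♜
· ♟ ♟ · ♟ ♟ · ♟
♞ · · · · · ♟ ·
♟ · · ♟ · · · ·
· · · · · · ♝ ♙
· ♙ · ♙ · ♙ · ·
♙ · ♙ ♔ ♙ · ♙ ·
♖ ♘ ♗ ♕ · ♗ ♘ ♖


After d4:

♜ · · ♛ ♚ ♝ ♞ ♜
· ♟ ♟ · ♟ ♟ · ♟
♞ · · · · · ♟ ·
♟ · · · · · · ·
· · · ♟ · · ♝ ♙
· ♙ · ♙ · ♙ · ·
♙ · ♙ ♔ ♙ · ♙ ·
♖ ♘ ♗ ♕ · ♗ ♘ ♖



  a b c d e f g h
  ─────────────────
8│♜ · · ♛ ♚ ♝ ♞ ♜│8
7│· ♟ ♟ · ♟ ♟ · ♟│7
6│♞ · · · · · ♟ ·│6
5│♟ · · · · · · ·│5
4│· · · ♟ · · ♝ ♙│4
3│· ♙ · ♙ · ♙ · ·│3
2│♙ · ♙ ♔ ♙ · ♙ ·│2
1│♖ ♘ ♗ ♕ · ♗ ♘ ♖│1
  ─────────────────
  a b c d e f g h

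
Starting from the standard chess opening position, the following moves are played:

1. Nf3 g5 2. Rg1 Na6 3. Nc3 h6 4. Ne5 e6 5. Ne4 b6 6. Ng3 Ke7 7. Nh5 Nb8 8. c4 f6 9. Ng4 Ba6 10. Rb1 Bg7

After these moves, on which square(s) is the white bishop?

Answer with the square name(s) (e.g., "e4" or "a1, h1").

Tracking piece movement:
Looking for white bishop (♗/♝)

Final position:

  a b c d e f g h
  ─────────────────
8│♜ ♞ · ♛ · · ♞ ♜│8
7│♟ · ♟ ♟ ♚ · ♝ ·│7
6│♝ ♟ · · ♟ ♟ · ♟│6
5│· · · · · · ♟ ♘│5
4│· · ♙ · · · ♘ ·│4
3│· · · · · · · ·│3
2│♙ ♙ · ♙ ♙ ♙ ♙ ♙│2
1│· ♖ ♗ ♕ ♔ ♗ ♖ ·│1
  ─────────────────
  a b c d e f g h


c1, f1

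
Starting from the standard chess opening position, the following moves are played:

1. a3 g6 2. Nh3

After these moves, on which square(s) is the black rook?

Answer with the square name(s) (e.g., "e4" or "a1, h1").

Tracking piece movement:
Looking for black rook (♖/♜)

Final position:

  a b c d e f g h
  ─────────────────
8│♜ ♞ ♝ ♛ ♚ ♝ ♞ ♜│8
7│♟ ♟ ♟ ♟ ♟ ♟ · ♟│7
6│· · · · · · ♟ ·│6
5│· · · · · · · ·│5
4│· · · · · · · ·│4
3│♙ · · · · · · ♘│3
2│· ♙ ♙ ♙ ♙ ♙ ♙ ♙│2
1│♖ ♘ ♗ ♕ ♔ ♗ · ♖│1
  ─────────────────
  a b c d e f g h


a8, h8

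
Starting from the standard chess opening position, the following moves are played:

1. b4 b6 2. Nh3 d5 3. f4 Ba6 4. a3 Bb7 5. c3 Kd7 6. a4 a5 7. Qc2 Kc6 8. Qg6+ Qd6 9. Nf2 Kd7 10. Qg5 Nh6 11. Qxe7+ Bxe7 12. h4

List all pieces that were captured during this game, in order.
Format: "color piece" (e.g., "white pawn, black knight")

Tracking captures:
  Qxe7+: captured black pawn
  Bxe7: captured white queen

black pawn, white queen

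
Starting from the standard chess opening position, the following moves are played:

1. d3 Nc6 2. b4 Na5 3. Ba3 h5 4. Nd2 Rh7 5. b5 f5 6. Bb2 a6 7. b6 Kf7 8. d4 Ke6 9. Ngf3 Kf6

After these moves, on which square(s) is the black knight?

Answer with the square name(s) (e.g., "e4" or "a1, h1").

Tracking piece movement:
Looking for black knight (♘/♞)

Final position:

  a b c d e f g h
  ─────────────────
8│♜ · ♝ ♛ · ♝ ♞ ·│8
7│· ♟ ♟ ♟ ♟ · ♟ ♜│7
6│♟ ♙ · · · ♚ · ·│6
5│♞ · · · · ♟ · ♟│5
4│· · · ♙ · · · ·│4
3│· · · · · ♘ · ·│3
2│♙ ♗ ♙ ♘ ♙ ♙ ♙ ♙│2
1│♖ · · ♕ ♔ ♗ · ♖│1
  ─────────────────
  a b c d e f g h


a5, g8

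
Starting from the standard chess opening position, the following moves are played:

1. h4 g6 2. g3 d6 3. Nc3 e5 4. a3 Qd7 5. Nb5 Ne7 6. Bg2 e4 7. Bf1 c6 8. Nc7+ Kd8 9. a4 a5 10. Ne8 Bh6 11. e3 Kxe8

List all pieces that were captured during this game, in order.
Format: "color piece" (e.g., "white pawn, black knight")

Tracking captures:
  Kxe8: captured white knight

white knight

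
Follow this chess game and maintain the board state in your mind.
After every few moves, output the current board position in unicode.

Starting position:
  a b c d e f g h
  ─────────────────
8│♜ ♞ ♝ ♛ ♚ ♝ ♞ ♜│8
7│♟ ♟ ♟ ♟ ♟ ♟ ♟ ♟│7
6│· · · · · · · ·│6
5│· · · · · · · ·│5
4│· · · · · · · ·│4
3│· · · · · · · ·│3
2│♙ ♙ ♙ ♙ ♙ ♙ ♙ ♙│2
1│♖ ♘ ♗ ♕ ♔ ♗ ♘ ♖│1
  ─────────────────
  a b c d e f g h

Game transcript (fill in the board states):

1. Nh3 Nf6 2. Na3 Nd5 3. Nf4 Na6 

  a b c d e f g h
  ─────────────────
8│♜ · ♝ ♛ ♚ ♝ · ♜│8
7│♟ ♟ ♟ ♟ ♟ ♟ ♟ ♟│7
6│♞ · · · · · · ·│6
5│· · · ♞ · · · ·│5
4│· · · · · ♘ · ·│4
3│♘ · · · · · · ·│3
2│♙ ♙ ♙ ♙ ♙ ♙ ♙ ♙│2
1│♖ · ♗ ♕ ♔ ♗ · ♖│1
  ─────────────────
  a b c d e f g h

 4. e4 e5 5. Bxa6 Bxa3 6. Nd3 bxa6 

  a b c d e f g h
  ─────────────────
8│♜ · ♝ ♛ ♚ · · ♜│8
7│♟ · ♟ ♟ · ♟ ♟ ♟│7
6│♟ · · · · · · ·│6
5│· · · ♞ ♟ · · ·│5
4│· · · · ♙ · · ·│4
3│♝ · · ♘ · · · ·│3
2│♙ ♙ ♙ ♙ · ♙ ♙ ♙│2
1│♖ · ♗ ♕ ♔ · · ♖│1
  ─────────────────
  a b c d e f g h

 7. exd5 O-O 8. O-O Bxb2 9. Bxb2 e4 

  a b c d e f g h
  ─────────────────
8│♜ · ♝ ♛ · ♜ ♚ ·│8
7│♟ · ♟ ♟ · ♟ ♟ ♟│7
6│♟ · · · · · · ·│6
5│· · · ♙ · · · ·│5
4│· · · · ♟ · · ·│4
3│· · · ♘ · · · ·│3
2│♙ ♗ ♙ ♙ · ♙ ♙ ♙│2
1│♖ · · ♕ · ♖ ♔ ·│1
  ─────────────────
  a b c d e f g h

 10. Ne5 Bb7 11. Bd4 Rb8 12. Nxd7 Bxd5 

  a b c d e f g h
  ─────────────────
8│· ♜ · ♛ · ♜ ♚ ·│8
7│♟ · ♟ ♘ · ♟ ♟ ♟│7
6│♟ · · · · · · ·│6
5│· · · ♝ · · · ·│5
4│· · · ♗ ♟ · · ·│4
3│· · · · · · · ·│3
2│♙ · ♙ ♙ · ♙ ♙ ♙│2
1│♖ · · ♕ · ♖ ♔ ·│1
  ─────────────────
  a b c d e f g h

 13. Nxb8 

  a b c d e f g h
  ─────────────────
8│· ♘ · ♛ · ♜ ♚ ·│8
7│♟ · ♟ · · ♟ ♟ ♟│7
6│♟ · · · · · · ·│6
5│· · · ♝ · · · ·│5
4│· · · ♗ ♟ · · ·│4
3│· · · · · · · ·│3
2│♙ · ♙ ♙ · ♙ ♙ ♙│2
1│♖ · · ♕ · ♖ ♔ ·│1
  ─────────────────
  a b c d e f g h


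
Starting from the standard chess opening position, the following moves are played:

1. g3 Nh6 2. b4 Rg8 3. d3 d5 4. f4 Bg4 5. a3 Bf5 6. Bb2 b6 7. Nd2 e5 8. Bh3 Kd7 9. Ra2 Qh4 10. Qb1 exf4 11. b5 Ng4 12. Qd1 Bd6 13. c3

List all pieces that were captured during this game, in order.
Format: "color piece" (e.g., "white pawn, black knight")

Tracking captures:
  exf4: captured white pawn

white pawn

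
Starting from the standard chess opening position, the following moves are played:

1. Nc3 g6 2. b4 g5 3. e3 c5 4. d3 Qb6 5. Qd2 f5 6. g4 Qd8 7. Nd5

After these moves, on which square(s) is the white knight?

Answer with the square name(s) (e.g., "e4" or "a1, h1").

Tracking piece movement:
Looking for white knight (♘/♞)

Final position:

  a b c d e f g h
  ─────────────────
8│♜ ♞ ♝ ♛ ♚ ♝ ♞ ♜│8
7│♟ ♟ · ♟ ♟ · · ♟│7
6│· · · · · · · ·│6
5│· · ♟ ♘ · ♟ ♟ ·│5
4│· ♙ · · · · ♙ ·│4
3│· · · ♙ ♙ · · ·│3
2│♙ · ♙ ♕ · ♙ · ♙│2
1│♖ · ♗ · ♔ ♗ ♘ ♖│1
  ─────────────────
  a b c d e f g h


d5, g1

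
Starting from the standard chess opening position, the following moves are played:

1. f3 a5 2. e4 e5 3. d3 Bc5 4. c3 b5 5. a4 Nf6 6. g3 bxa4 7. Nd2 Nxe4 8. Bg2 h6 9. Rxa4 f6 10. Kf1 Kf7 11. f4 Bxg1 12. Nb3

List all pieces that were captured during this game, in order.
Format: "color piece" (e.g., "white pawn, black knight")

Tracking captures:
  bxa4: captured white pawn
  Nxe4: captured white pawn
  Rxa4: captured black pawn
  Bxg1: captured white knight

white pawn, white pawn, black pawn, white knight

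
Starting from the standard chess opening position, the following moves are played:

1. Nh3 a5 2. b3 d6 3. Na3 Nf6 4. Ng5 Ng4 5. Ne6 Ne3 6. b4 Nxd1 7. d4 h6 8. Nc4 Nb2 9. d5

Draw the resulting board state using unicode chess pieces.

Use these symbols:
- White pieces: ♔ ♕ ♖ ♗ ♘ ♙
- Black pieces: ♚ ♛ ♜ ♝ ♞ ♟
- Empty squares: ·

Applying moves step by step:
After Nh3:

♜ ♞ ♝ ♛ ♚ ♝ ♞ ♜
♟ ♟ ♟ ♟ ♟ ♟ ♟ ♟
· · · · · · · ·
· · · · · · · ·
· · · · · · · ·
· · · · · · · ♘
♙ ♙ ♙ ♙ ♙ ♙ ♙ ♙
♖ ♘ ♗ ♕ ♔ ♗ · ♖


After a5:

♜ ♞ ♝ ♛ ♚ ♝ ♞ ♜
· ♟ ♟ ♟ ♟ ♟ ♟ ♟
· · · · · · · ·
♟ · · · · · · ·
· · · · · · · ·
· · · · · · · ♘
♙ ♙ ♙ ♙ ♙ ♙ ♙ ♙
♖ ♘ ♗ ♕ ♔ ♗ · ♖


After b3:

♜ ♞ ♝ ♛ ♚ ♝ ♞ ♜
· ♟ ♟ ♟ ♟ ♟ ♟ ♟
· · · · · · · ·
♟ · · · · · · ·
· · · · · · · ·
· ♙ · · · · · ♘
♙ · ♙ ♙ ♙ ♙ ♙ ♙
♖ ♘ ♗ ♕ ♔ ♗ · ♖


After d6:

♜ ♞ ♝ ♛ ♚ ♝ ♞ ♜
· ♟ ♟ · ♟ ♟ ♟ ♟
· · · ♟ · · · ·
♟ · · · · · · ·
· · · · · · · ·
· ♙ · · · · · ♘
♙ · ♙ ♙ ♙ ♙ ♙ ♙
♖ ♘ ♗ ♕ ♔ ♗ · ♖


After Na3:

♜ ♞ ♝ ♛ ♚ ♝ ♞ ♜
· ♟ ♟ · ♟ ♟ ♟ ♟
· · · ♟ · · · ·
♟ · · · · · · ·
· · · · · · · ·
♘ ♙ · · · · · ♘
♙ · ♙ ♙ ♙ ♙ ♙ ♙
♖ · ♗ ♕ ♔ ♗ · ♖


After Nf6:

♜ ♞ ♝ ♛ ♚ ♝ · ♜
· ♟ ♟ · ♟ ♟ ♟ ♟
· · · ♟ · ♞ · ·
♟ · · · · · · ·
· · · · · · · ·
♘ ♙ · · · · · ♘
♙ · ♙ ♙ ♙ ♙ ♙ ♙
♖ · ♗ ♕ ♔ ♗ · ♖


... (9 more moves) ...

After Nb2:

♜ ♞ ♝ ♛ ♚ ♝ · ♜
· ♟ ♟ · ♟ ♟ ♟ ·
· · · ♟ ♘ · · ♟
♟ · · · · · · ·
· ♙ ♘ ♙ · · · ·
· · · · · · · ·
♙ ♞ ♙ · ♙ ♙ ♙ ♙
♖ · ♗ · ♔ ♗ · ♖


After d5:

♜ ♞ ♝ ♛ ♚ ♝ · ♜
· ♟ ♟ · ♟ ♟ ♟ ·
· · · ♟ ♘ · · ♟
♟ · · ♙ · · · ·
· ♙ ♘ · · · · ·
· · · · · · · ·
♙ ♞ ♙ · ♙ ♙ ♙ ♙
♖ · ♗ · ♔ ♗ · ♖



  a b c d e f g h
  ─────────────────
8│♜ ♞ ♝ ♛ ♚ ♝ · ♜│8
7│· ♟ ♟ · ♟ ♟ ♟ ·│7
6│· · · ♟ ♘ · · ♟│6
5│♟ · · ♙ · · · ·│5
4│· ♙ ♘ · · · · ·│4
3│· · · · · · · ·│3
2│♙ ♞ ♙ · ♙ ♙ ♙ ♙│2
1│♖ · ♗ · ♔ ♗ · ♖│1
  ─────────────────
  a b c d e f g h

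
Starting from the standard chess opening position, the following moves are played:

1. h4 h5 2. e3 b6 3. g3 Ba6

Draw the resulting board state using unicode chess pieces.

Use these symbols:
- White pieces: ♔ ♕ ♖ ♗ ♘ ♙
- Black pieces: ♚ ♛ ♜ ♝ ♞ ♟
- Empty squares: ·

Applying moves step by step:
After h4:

♜ ♞ ♝ ♛ ♚ ♝ ♞ ♜
♟ ♟ ♟ ♟ ♟ ♟ ♟ ♟
· · · · · · · ·
· · · · · · · ·
· · · · · · · ♙
· · · · · · · ·
♙ ♙ ♙ ♙ ♙ ♙ ♙ ·
♖ ♘ ♗ ♕ ♔ ♗ ♘ ♖


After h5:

♜ ♞ ♝ ♛ ♚ ♝ ♞ ♜
♟ ♟ ♟ ♟ ♟ ♟ ♟ ·
· · · · · · · ·
· · · · · · · ♟
· · · · · · · ♙
· · · · · · · ·
♙ ♙ ♙ ♙ ♙ ♙ ♙ ·
♖ ♘ ♗ ♕ ♔ ♗ ♘ ♖


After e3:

♜ ♞ ♝ ♛ ♚ ♝ ♞ ♜
♟ ♟ ♟ ♟ ♟ ♟ ♟ ·
· · · · · · · ·
· · · · · · · ♟
· · · · · · · ♙
· · · · ♙ · · ·
♙ ♙ ♙ ♙ · ♙ ♙ ·
♖ ♘ ♗ ♕ ♔ ♗ ♘ ♖


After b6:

♜ ♞ ♝ ♛ ♚ ♝ ♞ ♜
♟ · ♟ ♟ ♟ ♟ ♟ ·
· ♟ · · · · · ·
· · · · · · · ♟
· · · · · · · ♙
· · · · ♙ · · ·
♙ ♙ ♙ ♙ · ♙ ♙ ·
♖ ♘ ♗ ♕ ♔ ♗ ♘ ♖


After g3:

♜ ♞ ♝ ♛ ♚ ♝ ♞ ♜
♟ · ♟ ♟ ♟ ♟ ♟ ·
· ♟ · · · · · ·
· · · · · · · ♟
· · · · · · · ♙
· · · · ♙ · ♙ ·
♙ ♙ ♙ ♙ · ♙ · ·
♖ ♘ ♗ ♕ ♔ ♗ ♘ ♖


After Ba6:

♜ ♞ · ♛ ♚ ♝ ♞ ♜
♟ · ♟ ♟ ♟ ♟ ♟ ·
♝ ♟ · · · · · ·
· · · · · · · ♟
· · · · · · · ♙
· · · · ♙ · ♙ ·
♙ ♙ ♙ ♙ · ♙ · ·
♖ ♘ ♗ ♕ ♔ ♗ ♘ ♖



  a b c d e f g h
  ─────────────────
8│♜ ♞ · ♛ ♚ ♝ ♞ ♜│8
7│♟ · ♟ ♟ ♟ ♟ ♟ ·│7
6│♝ ♟ · · · · · ·│6
5│· · · · · · · ♟│5
4│· · · · · · · ♙│4
3│· · · · ♙ · ♙ ·│3
2│♙ ♙ ♙ ♙ · ♙ · ·│2
1│♖ ♘ ♗ ♕ ♔ ♗ ♘ ♖│1
  ─────────────────
  a b c d e f g h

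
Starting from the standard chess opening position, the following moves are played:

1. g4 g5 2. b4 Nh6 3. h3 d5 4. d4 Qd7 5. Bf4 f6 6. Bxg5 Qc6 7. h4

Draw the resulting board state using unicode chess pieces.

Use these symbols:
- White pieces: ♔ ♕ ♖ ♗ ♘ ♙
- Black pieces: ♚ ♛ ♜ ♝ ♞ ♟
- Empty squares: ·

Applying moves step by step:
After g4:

♜ ♞ ♝ ♛ ♚ ♝ ♞ ♜
♟ ♟ ♟ ♟ ♟ ♟ ♟ ♟
· · · · · · · ·
· · · · · · · ·
· · · · · · ♙ ·
· · · · · · · ·
♙ ♙ ♙ ♙ ♙ ♙ · ♙
♖ ♘ ♗ ♕ ♔ ♗ ♘ ♖


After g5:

♜ ♞ ♝ ♛ ♚ ♝ ♞ ♜
♟ ♟ ♟ ♟ ♟ ♟ · ♟
· · · · · · · ·
· · · · · · ♟ ·
· · · · · · ♙ ·
· · · · · · · ·
♙ ♙ ♙ ♙ ♙ ♙ · ♙
♖ ♘ ♗ ♕ ♔ ♗ ♘ ♖


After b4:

♜ ♞ ♝ ♛ ♚ ♝ ♞ ♜
♟ ♟ ♟ ♟ ♟ ♟ · ♟
· · · · · · · ·
· · · · · · ♟ ·
· ♙ · · · · ♙ ·
· · · · · · · ·
♙ · ♙ ♙ ♙ ♙ · ♙
♖ ♘ ♗ ♕ ♔ ♗ ♘ ♖


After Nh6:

♜ ♞ ♝ ♛ ♚ ♝ · ♜
♟ ♟ ♟ ♟ ♟ ♟ · ♟
· · · · · · · ♞
· · · · · · ♟ ·
· ♙ · · · · ♙ ·
· · · · · · · ·
♙ · ♙ ♙ ♙ ♙ · ♙
♖ ♘ ♗ ♕ ♔ ♗ ♘ ♖


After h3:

♜ ♞ ♝ ♛ ♚ ♝ · ♜
♟ ♟ ♟ ♟ ♟ ♟ · ♟
· · · · · · · ♞
· · · · · · ♟ ·
· ♙ · · · · ♙ ·
· · · · · · · ♙
♙ · ♙ ♙ ♙ ♙ · ·
♖ ♘ ♗ ♕ ♔ ♗ ♘ ♖


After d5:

♜ ♞ ♝ ♛ ♚ ♝ · ♜
♟ ♟ ♟ · ♟ ♟ · ♟
· · · · · · · ♞
· · · ♟ · · ♟ ·
· ♙ · · · · ♙ ·
· · · · · · · ♙
♙ · ♙ ♙ ♙ ♙ · ·
♖ ♘ ♗ ♕ ♔ ♗ ♘ ♖


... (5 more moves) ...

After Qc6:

♜ ♞ ♝ · ♚ ♝ · ♜
♟ ♟ ♟ · ♟ · · ♟
· · ♛ · · ♟ · ♞
· · · ♟ · · ♗ ·
· ♙ · ♙ · · ♙ ·
· · · · · · · ♙
♙ · ♙ · ♙ ♙ · ·
♖ ♘ · ♕ ♔ ♗ ♘ ♖


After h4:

♜ ♞ ♝ · ♚ ♝ · ♜
♟ ♟ ♟ · ♟ · · ♟
· · ♛ · · ♟ · ♞
· · · ♟ · · ♗ ·
· ♙ · ♙ · · ♙ ♙
· · · · · · · ·
♙ · ♙ · ♙ ♙ · ·
♖ ♘ · ♕ ♔ ♗ ♘ ♖



  a b c d e f g h
  ─────────────────
8│♜ ♞ ♝ · ♚ ♝ · ♜│8
7│♟ ♟ ♟ · ♟ · · ♟│7
6│· · ♛ · · ♟ · ♞│6
5│· · · ♟ · · ♗ ·│5
4│· ♙ · ♙ · · ♙ ♙│4
3│· · · · · · · ·│3
2│♙ · ♙ · ♙ ♙ · ·│2
1│♖ ♘ · ♕ ♔ ♗ ♘ ♖│1
  ─────────────────
  a b c d e f g h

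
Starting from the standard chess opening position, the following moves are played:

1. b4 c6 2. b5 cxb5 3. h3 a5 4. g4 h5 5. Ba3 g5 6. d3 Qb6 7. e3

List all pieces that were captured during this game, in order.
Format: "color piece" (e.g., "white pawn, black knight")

Tracking captures:
  cxb5: captured white pawn

white pawn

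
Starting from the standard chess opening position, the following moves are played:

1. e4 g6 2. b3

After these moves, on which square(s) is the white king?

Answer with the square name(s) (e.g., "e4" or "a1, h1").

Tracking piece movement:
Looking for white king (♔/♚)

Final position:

  a b c d e f g h
  ─────────────────
8│♜ ♞ ♝ ♛ ♚ ♝ ♞ ♜│8
7│♟ ♟ ♟ ♟ ♟ ♟ · ♟│7
6│· · · · · · ♟ ·│6
5│· · · · · · · ·│5
4│· · · · ♙ · · ·│4
3│· ♙ · · · · · ·│3
2│♙ · ♙ ♙ · ♙ ♙ ♙│2
1│♖ ♘ ♗ ♕ ♔ ♗ ♘ ♖│1
  ─────────────────
  a b c d e f g h


e1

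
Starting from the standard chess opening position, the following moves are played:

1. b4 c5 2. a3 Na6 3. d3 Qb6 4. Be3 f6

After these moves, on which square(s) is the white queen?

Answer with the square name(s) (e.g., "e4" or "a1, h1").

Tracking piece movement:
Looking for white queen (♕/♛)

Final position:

  a b c d e f g h
  ─────────────────
8│♜ · ♝ · ♚ ♝ ♞ ♜│8
7│♟ ♟ · ♟ ♟ · ♟ ♟│7
6│♞ ♛ · · · ♟ · ·│6
5│· · ♟ · · · · ·│5
4│· ♙ · · · · · ·│4
3│♙ · · ♙ ♗ · · ·│3
2│· · ♙ · ♙ ♙ ♙ ♙│2
1│♖ ♘ · ♕ ♔ ♗ ♘ ♖│1
  ─────────────────
  a b c d e f g h


d1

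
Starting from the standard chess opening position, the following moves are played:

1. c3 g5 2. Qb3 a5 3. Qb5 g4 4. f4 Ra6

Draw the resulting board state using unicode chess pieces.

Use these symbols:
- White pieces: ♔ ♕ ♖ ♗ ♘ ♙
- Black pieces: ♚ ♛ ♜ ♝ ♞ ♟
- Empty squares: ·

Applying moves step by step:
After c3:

♜ ♞ ♝ ♛ ♚ ♝ ♞ ♜
♟ ♟ ♟ ♟ ♟ ♟ ♟ ♟
· · · · · · · ·
· · · · · · · ·
· · · · · · · ·
· · ♙ · · · · ·
♙ ♙ · ♙ ♙ ♙ ♙ ♙
♖ ♘ ♗ ♕ ♔ ♗ ♘ ♖


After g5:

♜ ♞ ♝ ♛ ♚ ♝ ♞ ♜
♟ ♟ ♟ ♟ ♟ ♟ · ♟
· · · · · · · ·
· · · · · · ♟ ·
· · · · · · · ·
· · ♙ · · · · ·
♙ ♙ · ♙ ♙ ♙ ♙ ♙
♖ ♘ ♗ ♕ ♔ ♗ ♘ ♖


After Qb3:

♜ ♞ ♝ ♛ ♚ ♝ ♞ ♜
♟ ♟ ♟ ♟ ♟ ♟ · ♟
· · · · · · · ·
· · · · · · ♟ ·
· · · · · · · ·
· ♕ ♙ · · · · ·
♙ ♙ · ♙ ♙ ♙ ♙ ♙
♖ ♘ ♗ · ♔ ♗ ♘ ♖


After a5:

♜ ♞ ♝ ♛ ♚ ♝ ♞ ♜
· ♟ ♟ ♟ ♟ ♟ · ♟
· · · · · · · ·
♟ · · · · · ♟ ·
· · · · · · · ·
· ♕ ♙ · · · · ·
♙ ♙ · ♙ ♙ ♙ ♙ ♙
♖ ♘ ♗ · ♔ ♗ ♘ ♖


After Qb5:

♜ ♞ ♝ ♛ ♚ ♝ ♞ ♜
· ♟ ♟ ♟ ♟ ♟ · ♟
· · · · · · · ·
♟ ♕ · · · · ♟ ·
· · · · · · · ·
· · ♙ · · · · ·
♙ ♙ · ♙ ♙ ♙ ♙ ♙
♖ ♘ ♗ · ♔ ♗ ♘ ♖


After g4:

♜ ♞ ♝ ♛ ♚ ♝ ♞ ♜
· ♟ ♟ ♟ ♟ ♟ · ♟
· · · · · · · ·
♟ ♕ · · · · · ·
· · · · · · ♟ ·
· · ♙ · · · · ·
♙ ♙ · ♙ ♙ ♙ ♙ ♙
♖ ♘ ♗ · ♔ ♗ ♘ ♖


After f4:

♜ ♞ ♝ ♛ ♚ ♝ ♞ ♜
· ♟ ♟ ♟ ♟ ♟ · ♟
· · · · · · · ·
♟ ♕ · · · · · ·
· · · · · ♙ ♟ ·
· · ♙ · · · · ·
♙ ♙ · ♙ ♙ · ♙ ♙
♖ ♘ ♗ · ♔ ♗ ♘ ♖


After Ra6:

· ♞ ♝ ♛ ♚ ♝ ♞ ♜
· ♟ ♟ ♟ ♟ ♟ · ♟
♜ · · · · · · ·
♟ ♕ · · · · · ·
· · · · · ♙ ♟ ·
· · ♙ · · · · ·
♙ ♙ · ♙ ♙ · ♙ ♙
♖ ♘ ♗ · ♔ ♗ ♘ ♖



  a b c d e f g h
  ─────────────────
8│· ♞ ♝ ♛ ♚ ♝ ♞ ♜│8
7│· ♟ ♟ ♟ ♟ ♟ · ♟│7
6│♜ · · · · · · ·│6
5│♟ ♕ · · · · · ·│5
4│· · · · · ♙ ♟ ·│4
3│· · ♙ · · · · ·│3
2│♙ ♙ · ♙ ♙ · ♙ ♙│2
1│♖ ♘ ♗ · ♔ ♗ ♘ ♖│1
  ─────────────────
  a b c d e f g h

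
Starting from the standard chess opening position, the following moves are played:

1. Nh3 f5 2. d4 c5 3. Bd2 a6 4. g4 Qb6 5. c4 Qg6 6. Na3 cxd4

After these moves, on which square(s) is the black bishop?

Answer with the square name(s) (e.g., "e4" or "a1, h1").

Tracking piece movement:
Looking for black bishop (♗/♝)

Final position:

  a b c d e f g h
  ─────────────────
8│♜ ♞ ♝ · ♚ ♝ ♞ ♜│8
7│· ♟ · ♟ ♟ · ♟ ♟│7
6│♟ · · · · · ♛ ·│6
5│· · · · · ♟ · ·│5
4│· · ♙ ♟ · · ♙ ·│4
3│♘ · · · · · · ♘│3
2│♙ ♙ · ♗ ♙ ♙ · ♙│2
1│♖ · · ♕ ♔ ♗ · ♖│1
  ─────────────────
  a b c d e f g h


c8, f8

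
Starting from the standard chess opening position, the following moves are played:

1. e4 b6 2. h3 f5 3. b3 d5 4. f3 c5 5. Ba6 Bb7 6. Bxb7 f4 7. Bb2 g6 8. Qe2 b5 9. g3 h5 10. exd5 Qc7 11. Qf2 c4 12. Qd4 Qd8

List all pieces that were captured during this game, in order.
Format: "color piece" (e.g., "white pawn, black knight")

Tracking captures:
  Bxb7: captured black bishop
  exd5: captured black pawn

black bishop, black pawn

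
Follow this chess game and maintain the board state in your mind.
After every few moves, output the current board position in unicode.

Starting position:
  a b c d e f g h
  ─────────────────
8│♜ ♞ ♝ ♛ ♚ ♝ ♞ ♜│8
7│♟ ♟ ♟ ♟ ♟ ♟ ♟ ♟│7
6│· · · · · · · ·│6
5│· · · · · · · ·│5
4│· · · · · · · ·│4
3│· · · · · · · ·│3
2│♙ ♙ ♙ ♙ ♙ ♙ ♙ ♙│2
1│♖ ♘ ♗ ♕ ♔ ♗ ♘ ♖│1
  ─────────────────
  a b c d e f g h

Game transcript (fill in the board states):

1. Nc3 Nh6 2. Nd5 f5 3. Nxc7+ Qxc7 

  a b c d e f g h
  ─────────────────
8│♜ ♞ ♝ · ♚ ♝ · ♜│8
7│♟ ♟ ♛ ♟ ♟ · ♟ ♟│7
6│· · · · · · · ♞│6
5│· · · · · ♟ · ·│5
4│· · · · · · · ·│4
3│· · · · · · · ·│3
2│♙ ♙ ♙ ♙ ♙ ♙ ♙ ♙│2
1│♖ · ♗ ♕ ♔ ♗ ♘ ♖│1
  ─────────────────
  a b c d e f g h

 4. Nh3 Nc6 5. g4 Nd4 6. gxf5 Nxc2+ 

  a b c d e f g h
  ─────────────────
8│♜ · ♝ · ♚ ♝ · ♜│8
7│♟ ♟ ♛ ♟ ♟ · ♟ ♟│7
6│· · · · · · · ♞│6
5│· · · · · ♙ · ·│5
4│· · · · · · · ·│4
3│· · · · · · · ♘│3
2│♙ ♙ ♞ ♙ ♙ ♙ · ♙│2
1│♖ · ♗ ♕ ♔ ♗ · ♖│1
  ─────────────────
  a b c d e f g h

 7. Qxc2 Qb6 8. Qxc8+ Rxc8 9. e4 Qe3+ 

  a b c d e f g h
  ─────────────────
8│· · ♜ · ♚ ♝ · ♜│8
7│♟ ♟ · ♟ ♟ · ♟ ♟│7
6│· · · · · · · ♞│6
5│· · · · · ♙ · ·│5
4│· · · · ♙ · · ·│4
3│· · · · ♛ · · ♘│3
2│♙ ♙ · ♙ · ♙ · ♙│2
1│♖ · ♗ · ♔ ♗ · ♖│1
  ─────────────────
  a b c d e f g h

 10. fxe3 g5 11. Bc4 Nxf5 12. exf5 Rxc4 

  a b c d e f g h
  ─────────────────
8│· · · · ♚ ♝ · ♜│8
7│♟ ♟ · ♟ ♟ · · ♟│7
6│· · · · · · · ·│6
5│· · · · · ♙ ♟ ·│5
4│· · ♜ · · · · ·│4
3│· · · · ♙ · · ♘│3
2│♙ ♙ · ♙ · · · ♙│2
1│♖ · ♗ · ♔ · · ♖│1
  ─────────────────
  a b c d e f g h

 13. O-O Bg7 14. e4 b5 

  a b c d e f g h
  ─────────────────
8│· · · · ♚ · · ♜│8
7│♟ · · ♟ ♟ · ♝ ♟│7
6│· · · · · · · ·│6
5│· ♟ · · · ♙ ♟ ·│5
4│· · ♜ · ♙ · · ·│4
3│· · · · · · · ♘│3
2│♙ ♙ · ♙ · · · ♙│2
1│♖ · ♗ · · ♖ ♔ ·│1
  ─────────────────
  a b c d e f g h


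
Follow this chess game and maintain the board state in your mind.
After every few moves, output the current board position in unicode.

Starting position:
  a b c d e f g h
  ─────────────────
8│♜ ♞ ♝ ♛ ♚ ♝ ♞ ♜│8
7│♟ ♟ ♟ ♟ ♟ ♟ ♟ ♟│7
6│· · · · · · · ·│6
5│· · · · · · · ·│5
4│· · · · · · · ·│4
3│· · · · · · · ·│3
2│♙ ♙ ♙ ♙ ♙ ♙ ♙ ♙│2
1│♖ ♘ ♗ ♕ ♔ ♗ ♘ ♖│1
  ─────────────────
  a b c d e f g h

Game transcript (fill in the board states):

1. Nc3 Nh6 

  a b c d e f g h
  ─────────────────
8│♜ ♞ ♝ ♛ ♚ ♝ · ♜│8
7│♟ ♟ ♟ ♟ ♟ ♟ ♟ ♟│7
6│· · · · · · · ♞│6
5│· · · · · · · ·│5
4│· · · · · · · ·│4
3│· · ♘ · · · · ·│3
2│♙ ♙ ♙ ♙ ♙ ♙ ♙ ♙│2
1│♖ · ♗ ♕ ♔ ♗ ♘ ♖│1
  ─────────────────
  a b c d e f g h

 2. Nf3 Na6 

  a b c d e f g h
  ─────────────────
8│♜ · ♝ ♛ ♚ ♝ · ♜│8
7│♟ ♟ ♟ ♟ ♟ ♟ ♟ ♟│7
6│♞ · · · · · · ♞│6
5│· · · · · · · ·│5
4│· · · · · · · ·│4
3│· · ♘ · · ♘ · ·│3
2│♙ ♙ ♙ ♙ ♙ ♙ ♙ ♙│2
1│♖ · ♗ ♕ ♔ ♗ · ♖│1
  ─────────────────
  a b c d e f g h

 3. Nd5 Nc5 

  a b c d e f g h
  ─────────────────
8│♜ · ♝ ♛ ♚ ♝ · ♜│8
7│♟ ♟ ♟ ♟ ♟ ♟ ♟ ♟│7
6│· · · · · · · ♞│6
5│· · ♞ ♘ · · · ·│5
4│· · · · · · · ·│4
3│· · · · · ♘ · ·│3
2│♙ ♙ ♙ ♙ ♙ ♙ ♙ ♙│2
1│♖ · ♗ ♕ ♔ ♗ · ♖│1
  ─────────────────
  a b c d e f g h

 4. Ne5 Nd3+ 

  a b c d e f g h
  ─────────────────
8│♜ · ♝ ♛ ♚ ♝ · ♜│8
7│♟ ♟ ♟ ♟ ♟ ♟ ♟ ♟│7
6│· · · · · · · ♞│6
5│· · · ♘ ♘ · · ·│5
4│· · · · · · · ·│4
3│· · · ♞ · · · ·│3
2│♙ ♙ ♙ ♙ ♙ ♙ ♙ ♙│2
1│♖ · ♗ ♕ ♔ ♗ · ♖│1
  ─────────────────
  a b c d e f g h

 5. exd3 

  a b c d e f g h
  ─────────────────
8│♜ · ♝ ♛ ♚ ♝ · ♜│8
7│♟ ♟ ♟ ♟ ♟ ♟ ♟ ♟│7
6│· · · · · · · ♞│6
5│· · · ♘ ♘ · · ·│5
4│· · · · · · · ·│4
3│· · · ♙ · · · ·│3
2│♙ ♙ ♙ ♙ · ♙ ♙ ♙│2
1│♖ · ♗ ♕ ♔ ♗ · ♖│1
  ─────────────────
  a b c d e f g h
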